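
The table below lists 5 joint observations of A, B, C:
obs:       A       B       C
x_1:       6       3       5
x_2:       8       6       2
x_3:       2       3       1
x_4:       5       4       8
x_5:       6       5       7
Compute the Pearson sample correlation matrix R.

Step 1 — column means:
  mean(A) = (6 + 8 + 2 + 5 + 6) / 5 = 27/5 = 5.4
  mean(B) = (3 + 6 + 3 + 4 + 5) / 5 = 21/5 = 4.2
  mean(C) = (5 + 2 + 1 + 8 + 7) / 5 = 23/5 = 4.6

Step 2 — sample variances and covariances s[i,j] = (1/(n-1)) · Σ_k (x_{k,i} - mean_i) · (x_{k,j} - mean_j), with n-1 = 4:
  s[A,A] = ((0.6)·(0.6) + (2.6)·(2.6) + (-3.4)·(-3.4) + (-0.4)·(-0.4) + (0.6)·(0.6)) / 4 = 19.2/4 = 4.8
  s[A,B] = ((0.6)·(-1.2) + (2.6)·(1.8) + (-3.4)·(-1.2) + (-0.4)·(-0.2) + (0.6)·(0.8)) / 4 = 8.6/4 = 2.15
  s[A,C] = ((0.6)·(0.4) + (2.6)·(-2.6) + (-3.4)·(-3.6) + (-0.4)·(3.4) + (0.6)·(2.4)) / 4 = 5.8/4 = 1.45
  s[B,B] = ((-1.2)·(-1.2) + (1.8)·(1.8) + (-1.2)·(-1.2) + (-0.2)·(-0.2) + (0.8)·(0.8)) / 4 = 6.8/4 = 1.7
  s[B,C] = ((-1.2)·(0.4) + (1.8)·(-2.6) + (-1.2)·(-3.6) + (-0.2)·(3.4) + (0.8)·(2.4)) / 4 = 0.4/4 = 0.1
  s[C,C] = ((0.4)·(0.4) + (-2.6)·(-2.6) + (-3.6)·(-3.6) + (3.4)·(3.4) + (2.4)·(2.4)) / 4 = 37.2/4 = 9.3
  Sample standard deviations s_i = √(s[i,i]):
  s(A) = √(4.8) = 2.1909
  s(B) = √(1.7) = 1.3038
  s(C) = √(9.3) = 3.0496

Step 3 — r_{ij} = s_{ij} / (s_i · s_j):
  r[A,A] = 1 (diagonal).
  r[A,B] = 2.15 / (2.1909 · 1.3038) = 2.15 / 2.8566 = 0.7527
  r[A,C] = 1.45 / (2.1909 · 3.0496) = 1.45 / 6.6813 = 0.217
  r[B,B] = 1 (diagonal).
  r[B,C] = 0.1 / (1.3038 · 3.0496) = 0.1 / 3.9762 = 0.0251
  r[C,C] = 1 (diagonal).

R is symmetric with unit diagonal. Assembling:

R = [[1, 0.7527, 0.217],
 [0.7527, 1, 0.0251],
 [0.217, 0.0251, 1]]


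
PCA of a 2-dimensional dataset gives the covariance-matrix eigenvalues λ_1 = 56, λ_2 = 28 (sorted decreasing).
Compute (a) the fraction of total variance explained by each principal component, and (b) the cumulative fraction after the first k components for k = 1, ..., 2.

Step 1 — total variance = trace(Sigma) = Σ λ_i = 56 + 28 = 84.

Step 2 — fraction explained by component i = λ_i / Σ λ:
  PC1: 56/84 = 0.6667
  PC2: 28/84 = 0.3333

Step 3 — cumulative fraction after k components = (λ_1 + ... + λ_k) / Σ λ:
  k = 1: 56/84 = 0.6667
  k = 2: (56 + 28)/84 = 84/84 = 1

Summary (fraction, with percent):

explained: PC1 0.6667 (66.67%), PC2 0.3333 (33.33%);  cumulative: 0.6667, 1


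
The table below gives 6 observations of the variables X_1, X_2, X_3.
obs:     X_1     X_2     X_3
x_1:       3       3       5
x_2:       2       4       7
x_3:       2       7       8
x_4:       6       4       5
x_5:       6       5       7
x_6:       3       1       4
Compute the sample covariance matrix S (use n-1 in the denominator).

Step 1 — column means:
  mean(X_1) = (3 + 2 + 2 + 6 + 6 + 3) / 6 = 22/6 = 3.6667
  mean(X_2) = (3 + 4 + 7 + 4 + 5 + 1) / 6 = 24/6 = 4
  mean(X_3) = (5 + 7 + 8 + 5 + 7 + 4) / 6 = 36/6 = 6

Step 2 — sample covariance S[i,j] = (1/(n-1)) · Σ_k (x_{k,i} - mean_i) · (x_{k,j} - mean_j), with n-1 = 5.
  S[X_1,X_1] = ((-0.6667)·(-0.6667) + (-1.6667)·(-1.6667) + (-1.6667)·(-1.6667) + (2.3333)·(2.3333) + (2.3333)·(2.3333) + (-0.6667)·(-0.6667)) / 5 = 17.3333/5 = 3.4667
  S[X_1,X_2] = ((-0.6667)·(-1) + (-1.6667)·(0) + (-1.6667)·(3) + (2.3333)·(0) + (2.3333)·(1) + (-0.6667)·(-3)) / 5 = 0/5 = 0
  S[X_1,X_3] = ((-0.6667)·(-1) + (-1.6667)·(1) + (-1.6667)·(2) + (2.3333)·(-1) + (2.3333)·(1) + (-0.6667)·(-2)) / 5 = -3/5 = -0.6
  S[X_2,X_2] = ((-1)·(-1) + (0)·(0) + (3)·(3) + (0)·(0) + (1)·(1) + (-3)·(-3)) / 5 = 20/5 = 4
  S[X_2,X_3] = ((-1)·(-1) + (0)·(1) + (3)·(2) + (0)·(-1) + (1)·(1) + (-3)·(-2)) / 5 = 14/5 = 2.8
  S[X_3,X_3] = ((-1)·(-1) + (1)·(1) + (2)·(2) + (-1)·(-1) + (1)·(1) + (-2)·(-2)) / 5 = 12/5 = 2.4

S is symmetric (S[j,i] = S[i,j]). Assembling:

S = [[3.4667, 0, -0.6],
 [0, 4, 2.8],
 [-0.6, 2.8, 2.4]]


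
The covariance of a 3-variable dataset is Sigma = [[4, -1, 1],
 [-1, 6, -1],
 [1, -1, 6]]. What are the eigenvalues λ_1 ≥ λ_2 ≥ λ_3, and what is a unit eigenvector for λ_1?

Step 1 — characteristic polynomial p(λ) = det(λI - Sigma) = λ³ - tr·λ² + c_1·λ - det, where tr = trace, c_1 = sum of the principal 2×2 minors, det = det(Sigma):
  tr = 4 + 6 + 6 = 16,
  c_1 = (4·6 - (-1)²) + (4·6 - (1)²) + (6·6 - (-1)²) = 23 + 23 + 35 = 81,
  det = 4·(6·6 - (-1)²) - (-1)·((-1)·6 - (-1)·(1)) + (1)·((-1)·(-1) - 6·(1)) = 4·(35) - (-1)·(-5) + (1)·(-5) = 130.
  So p(λ) = λ³ - 16λ² + 81λ - 130.
Step 2 — look for an integer root (rational root theorem: any rational root is an integer divisor of 130). Testing λ = 5:
  p(5) = 125 - 400 + 405 - 130 = 0  ✓
  Dividing out (λ - 5): p(λ) = (λ - 5)(λ² - 11λ + 26).
Step 3 — remaining eigenvalues from the quadratic λ² - 11λ + 26 = 0:
  Δ = 11² - 4·26 = 121 - 104 = 17,  λ = (11 ± √17)/2 = (11 ± 4.1231)/2 ≈ 7.5616 or 3.4384.
  Sorted: λ_1 = 7.5616,  λ_2 = 5,  λ_3 = 3.4384  (check: sum = 16 = tr ✓).

Step 4 — unit eigenvector for λ_1 ≈ 7.5616: v spans the null space of (Sigma - λ_1 I), whose rows are
  r_1 = (-3.5616, -1, 1),  r_2 = (-1, -1.5616, -1),  r_3 = (1, -1, -1.5616).
  v is orthogonal to every row, so take v ∝ r_1 × r_2 = ((-1)·(-1) - (1)·(-1.5616), (1)·(-1) - (-3.5616)·(-1), (-3.5616)·(-1.5616) - (-1)·(-1)) ≈ (2.5616, -4.5616, 4.5616).
  Let u = (2.5616, -4.5616, 4.5616).
  ||u|| = √((2.5616)² + (-4.5616)² + (4.5616)²) = √(48.1771) ≈ 6.941,  v_1 = u/||u|| ≈ (0.369, -0.6572, 0.6572) (||v_1|| = 1).

λ_1 = 7.5616,  λ_2 = 5,  λ_3 = 3.4384;  v_1 ≈ (0.369, -0.6572, 0.6572)


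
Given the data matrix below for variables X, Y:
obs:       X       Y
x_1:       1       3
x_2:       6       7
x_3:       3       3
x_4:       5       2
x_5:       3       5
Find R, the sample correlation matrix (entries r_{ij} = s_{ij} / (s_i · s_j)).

Step 1 — column means:
  mean(X) = (1 + 6 + 3 + 5 + 3) / 5 = 18/5 = 3.6
  mean(Y) = (3 + 7 + 3 + 2 + 5) / 5 = 20/5 = 4

Step 2 — sample variances and covariances s[i,j] = (1/(n-1)) · Σ_k (x_{k,i} - mean_i) · (x_{k,j} - mean_j), with n-1 = 4:
  s[X,X] = ((-2.6)·(-2.6) + (2.4)·(2.4) + (-0.6)·(-0.6) + (1.4)·(1.4) + (-0.6)·(-0.6)) / 4 = 15.2/4 = 3.8
  s[X,Y] = ((-2.6)·(-1) + (2.4)·(3) + (-0.6)·(-1) + (1.4)·(-2) + (-0.6)·(1)) / 4 = 7/4 = 1.75
  s[Y,Y] = ((-1)·(-1) + (3)·(3) + (-1)·(-1) + (-2)·(-2) + (1)·(1)) / 4 = 16/4 = 4
  Sample standard deviations s_i = √(s[i,i]):
  s(X) = √(3.8) = 1.9494
  s(Y) = √(4) = 2

Step 3 — r_{ij} = s_{ij} / (s_i · s_j):
  r[X,X] = 1 (diagonal).
  r[X,Y] = 1.75 / (1.9494 · 2) = 1.75 / 3.8987 = 0.4489
  r[Y,Y] = 1 (diagonal).

R is symmetric with unit diagonal. Assembling:

R = [[1, 0.4489],
 [0.4489, 1]]


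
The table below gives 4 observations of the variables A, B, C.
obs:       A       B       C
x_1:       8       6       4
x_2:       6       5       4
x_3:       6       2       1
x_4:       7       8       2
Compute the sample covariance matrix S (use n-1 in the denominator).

Step 1 — column means:
  mean(A) = (8 + 6 + 6 + 7) / 4 = 27/4 = 6.75
  mean(B) = (6 + 5 + 2 + 8) / 4 = 21/4 = 5.25
  mean(C) = (4 + 4 + 1 + 2) / 4 = 11/4 = 2.75

Step 2 — sample covariance S[i,j] = (1/(n-1)) · Σ_k (x_{k,i} - mean_i) · (x_{k,j} - mean_j), with n-1 = 3.
  S[A,A] = ((1.25)·(1.25) + (-0.75)·(-0.75) + (-0.75)·(-0.75) + (0.25)·(0.25)) / 3 = 2.75/3 = 0.9167
  S[A,B] = ((1.25)·(0.75) + (-0.75)·(-0.25) + (-0.75)·(-3.25) + (0.25)·(2.75)) / 3 = 4.25/3 = 1.4167
  S[A,C] = ((1.25)·(1.25) + (-0.75)·(1.25) + (-0.75)·(-1.75) + (0.25)·(-0.75)) / 3 = 1.75/3 = 0.5833
  S[B,B] = ((0.75)·(0.75) + (-0.25)·(-0.25) + (-3.25)·(-3.25) + (2.75)·(2.75)) / 3 = 18.75/3 = 6.25
  S[B,C] = ((0.75)·(1.25) + (-0.25)·(1.25) + (-3.25)·(-1.75) + (2.75)·(-0.75)) / 3 = 4.25/3 = 1.4167
  S[C,C] = ((1.25)·(1.25) + (1.25)·(1.25) + (-1.75)·(-1.75) + (-0.75)·(-0.75)) / 3 = 6.75/3 = 2.25

S is symmetric (S[j,i] = S[i,j]). Assembling:

S = [[0.9167, 1.4167, 0.5833],
 [1.4167, 6.25, 1.4167],
 [0.5833, 1.4167, 2.25]]


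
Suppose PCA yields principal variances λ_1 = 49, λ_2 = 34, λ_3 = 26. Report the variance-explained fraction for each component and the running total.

Step 1 — total variance = trace(Sigma) = Σ λ_i = 49 + 34 + 26 = 109.

Step 2 — fraction explained by component i = λ_i / Σ λ:
  PC1: 49/109 = 0.4495
  PC2: 34/109 = 0.3119
  PC3: 26/109 = 0.2385

Step 3 — cumulative fraction after k components = (λ_1 + ... + λ_k) / Σ λ:
  k = 1: 49/109 = 0.4495
  k = 2: (49 + 34)/109 = 83/109 = 0.7615
  k = 3: (49 + 34 + 26)/109 = 109/109 = 1

Summary (fraction, with percent):

explained: PC1 0.4495 (44.95%), PC2 0.3119 (31.19%), PC3 0.2385 (23.85%);  cumulative: 0.4495, 0.7615, 1


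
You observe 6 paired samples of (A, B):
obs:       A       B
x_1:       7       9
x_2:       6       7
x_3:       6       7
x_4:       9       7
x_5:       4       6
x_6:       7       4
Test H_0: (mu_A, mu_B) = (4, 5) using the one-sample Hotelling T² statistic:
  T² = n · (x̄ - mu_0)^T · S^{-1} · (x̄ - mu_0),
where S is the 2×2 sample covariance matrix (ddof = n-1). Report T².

Step 1 — sample mean vector:
  mean(A) = (7 + 6 + 6 + 9 + 4 + 7) / 6 = 39/6 = 6.5
  mean(B) = (9 + 7 + 7 + 7 + 6 + 4) / 6 = 40/6 = 6.6667
  x̄ = (6.5, 6.6667),  deviation x̄ - mu_0 = (6.5, 6.6667) - (4, 5) = (2.5, 1.6667).

Step 2 — sample covariance matrix, S[i,j] = (1/(n-1)) · Σ_k (x_{k,i} - mean_i) · (x_{k,j} - mean_j), divisor n-1 = 5:
  S[A,A] = ((0.5)·(0.5) + (-0.5)·(-0.5) + (-0.5)·(-0.5) + (2.5)·(2.5) + (-2.5)·(-2.5) + (0.5)·(0.5)) / 5 = 13.5/5 = 2.7
  S[A,B] = ((0.5)·(2.3333) + (-0.5)·(0.3333) + (-0.5)·(0.3333) + (2.5)·(0.3333) + (-2.5)·(-0.6667) + (0.5)·(-2.6667)) / 5 = 2/5 = 0.4
  S[B,B] = ((2.3333)·(2.3333) + (0.3333)·(0.3333) + (0.3333)·(0.3333) + (0.3333)·(0.3333) + (-0.6667)·(-0.6667) + (-2.6667)·(-2.6667)) / 5 = 13.3333/5 = 2.6667
  S = [[2.7, 0.4],
 [0.4, 2.6667]].

Step 3 — invert S. det(S) = 2.7·2.6667 - (0.4)² = 7.04.
  S^{-1} = (1/det) · [[d, -b], [-b, a]] = [[0.3788, -0.0568],
 [-0.0568, 0.3835]].

Step 4 — quadratic form (x̄ - mu_0)^T · S^{-1} · (x̄ - mu_0):
  S^{-1} · (x̄ - mu_0) = (0.8523, 0.4972),
  (x̄ - mu_0)^T · [...] = (2.5)·(0.8523) + (1.6667)·(0.4972) = 2.9593.

Step 5 — scale by n: T² = 6 · 2.9593 = 17.7557.

T² ≈ 17.7557


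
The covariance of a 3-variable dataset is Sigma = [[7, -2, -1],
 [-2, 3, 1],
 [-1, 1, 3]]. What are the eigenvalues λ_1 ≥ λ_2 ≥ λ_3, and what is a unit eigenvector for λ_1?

Step 1 — characteristic polynomial p(λ) = det(λI - Sigma) = λ³ - tr·λ² + c_1·λ - det, where tr = trace, c_1 = sum of the principal 2×2 minors, det = det(Sigma):
  tr = 7 + 3 + 3 = 13,
  c_1 = (7·3 - (-2)²) + (7·3 - (-1)²) + (3·3 - (1)²) = 17 + 20 + 8 = 45,
  det = 7·(3·3 - (1)²) - (-2)·((-2)·3 - (1)·(-1)) + (-1)·((-2)·(1) - 3·(-1)) = 7·(8) - (-2)·(-5) + (-1)·(1) = 45.
  So p(λ) = λ³ - 13λ² + 45λ - 45.
Step 2 — look for an integer root (rational root theorem: any rational root is an integer divisor of 45). Testing λ = 3:
  p(3) = 27 - 117 + 135 - 45 = 0  ✓
  Dividing out (λ - 3): p(λ) = (λ - 3)(λ² - 10λ + 15).
Step 3 — remaining eigenvalues from the quadratic λ² - 10λ + 15 = 0:
  Δ = 10² - 4·15 = 100 - 60 = 40,  λ = (10 ± √40)/2 = (10 ± 6.3246)/2 ≈ 8.1623 or 1.8377.
  Sorted: λ_1 = 8.1623,  λ_2 = 3,  λ_3 = 1.8377  (check: sum = 13 = tr ✓).

Step 4 — unit eigenvector for λ_1 ≈ 8.1623: v spans the null space of (Sigma - λ_1 I), whose rows are
  r_1 = (-1.1623, -2, -1),  r_2 = (-2, -5.1623, 1),  r_3 = (-1, 1, -5.1623).
  v is orthogonal to every row, so take v ∝ r_1 × r_2 = ((-2)·(1) - (-1)·(-5.1623), (-1)·(-2) - (-1.1623)·(1), (-1.1623)·(-5.1623) - (-2)·(-2)) ≈ (-7.1623, 3.1623, 2).
  Rescale (multiply by -1 so the first nonzero entry is positive): u = (7.1623, -3.1623, -2).
  ||u|| = √((7.1623)² + (-3.1623)² + (-2)²) = √(65.2982) ≈ 8.0807,  v_1 = u/||u|| ≈ (0.8863, -0.3913, -0.2475) (||v_1|| = 1).

λ_1 = 8.1623,  λ_2 = 3,  λ_3 = 1.8377;  v_1 ≈ (0.8863, -0.3913, -0.2475)


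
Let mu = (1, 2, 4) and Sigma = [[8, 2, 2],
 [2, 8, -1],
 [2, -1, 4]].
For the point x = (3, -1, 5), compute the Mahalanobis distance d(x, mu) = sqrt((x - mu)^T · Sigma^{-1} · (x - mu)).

Step 1 — centre the observation: (x - mu) = (2, -3, 1).

Step 2 — invert Sigma (cofactor / det for 3×3, or solve directly):
  Sigma^{-1} = [[0.1615, -0.0521, -0.0938],
 [-0.0521, 0.1458, 0.0625],
 [-0.0938, 0.0625, 0.3125]].

Step 3 — form the quadratic (x - mu)^T · Sigma^{-1} · (x - mu):
  Sigma^{-1} · (x - mu) = (0.3854, -0.4792, -0.0625).
  (x - mu)^T · [Sigma^{-1} · (x - mu)] = (2)·(0.3854) + (-3)·(-0.4792) + (1)·(-0.0625) = 2.1458.

Step 4 — take square root: d = √(2.1458) ≈ 1.4649.

d(x, mu) = √(2.1458) ≈ 1.4649


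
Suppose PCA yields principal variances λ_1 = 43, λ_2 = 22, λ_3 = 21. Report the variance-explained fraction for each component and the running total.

Step 1 — total variance = trace(Sigma) = Σ λ_i = 43 + 22 + 21 = 86.

Step 2 — fraction explained by component i = λ_i / Σ λ:
  PC1: 43/86 = 0.5
  PC2: 22/86 = 0.2558
  PC3: 21/86 = 0.2442

Step 3 — cumulative fraction after k components = (λ_1 + ... + λ_k) / Σ λ:
  k = 1: 43/86 = 0.5
  k = 2: (43 + 22)/86 = 65/86 = 0.7558
  k = 3: (43 + 22 + 21)/86 = 86/86 = 1

Summary (fraction, with percent):

explained: PC1 0.5 (50%), PC2 0.2558 (25.58%), PC3 0.2442 (24.42%);  cumulative: 0.5, 0.7558, 1


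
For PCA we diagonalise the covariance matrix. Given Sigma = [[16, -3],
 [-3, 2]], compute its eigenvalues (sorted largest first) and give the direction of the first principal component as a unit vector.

Step 1 — characteristic polynomial of 2×2 Sigma:
  det(Sigma - λI) = λ² - trace · λ + det = 0.
  trace = 16 + 2 = 18, det = 16·2 - (-3)² = 23.
Step 2 — discriminant:
  Δ = trace² - 4·det = 324 - 92 = 232.
Step 3 — eigenvalues:
  λ = (trace ± √Δ)/2 = (18 ± 15.2315)/2,
  λ_1 = 16.6158,  λ_2 = 1.3842.

Step 4 — unit eigenvector for λ_1: solve (Sigma - λ_1 I)v = 0. First row:
  (16 - 16.6158)·v_x + (-3)·v_y = 0, i.e. (-0.6158)·v_x + (-3)·v_y = 0,
  so v ∝ (b, λ_1 - a) = (-3, 0.6158); multiply by -1 so the first entry is positive: u = (3, -0.6158).
  ||u|| = √((3)² + (-0.6158)²) = √(9.3792) ≈ 3.0625,
  v_1 = u/||u|| ≈ (0.9796, -0.2011) (||v_1|| = 1).

λ_1 = 16.6158,  λ_2 = 1.3842;  v_1 ≈ (0.9796, -0.2011)


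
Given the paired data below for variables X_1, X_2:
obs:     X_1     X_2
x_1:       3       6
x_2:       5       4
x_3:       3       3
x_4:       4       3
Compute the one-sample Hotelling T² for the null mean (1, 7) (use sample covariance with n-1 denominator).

Step 1 — sample mean vector:
  mean(X_1) = (3 + 5 + 3 + 4) / 4 = 15/4 = 3.75
  mean(X_2) = (6 + 4 + 3 + 3) / 4 = 16/4 = 4
  x̄ = (3.75, 4),  deviation x̄ - mu_0 = (3.75, 4) - (1, 7) = (2.75, -3).

Step 2 — sample covariance matrix, S[i,j] = (1/(n-1)) · Σ_k (x_{k,i} - mean_i) · (x_{k,j} - mean_j), divisor n-1 = 3:
  S[X_1,X_1] = ((-0.75)·(-0.75) + (1.25)·(1.25) + (-0.75)·(-0.75) + (0.25)·(0.25)) / 3 = 2.75/3 = 0.9167
  S[X_1,X_2] = ((-0.75)·(2) + (1.25)·(0) + (-0.75)·(-1) + (0.25)·(-1)) / 3 = -1/3 = -0.3333
  S[X_2,X_2] = ((2)·(2) + (0)·(0) + (-1)·(-1) + (-1)·(-1)) / 3 = 6/3 = 2
  S = [[0.9167, -0.3333],
 [-0.3333, 2]].

Step 3 — invert S. det(S) = 0.9167·2 - (-0.3333)² = 1.7222.
  S^{-1} = (1/det) · [[d, -b], [-b, a]] = [[1.1613, 0.1935],
 [0.1935, 0.5323]].

Step 4 — quadratic form (x̄ - mu_0)^T · S^{-1} · (x̄ - mu_0):
  S^{-1} · (x̄ - mu_0) = (2.6129, -1.0645),
  (x̄ - mu_0)^T · [...] = (2.75)·(2.6129) + (-3)·(-1.0645) = 10.379.

Step 5 — scale by n: T² = 4 · 10.379 = 41.5161.

T² ≈ 41.5161


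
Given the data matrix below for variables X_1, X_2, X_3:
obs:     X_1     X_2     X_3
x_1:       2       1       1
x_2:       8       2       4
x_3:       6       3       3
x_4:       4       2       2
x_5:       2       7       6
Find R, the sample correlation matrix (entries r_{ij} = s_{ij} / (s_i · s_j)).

Step 1 — column means:
  mean(X_1) = (2 + 8 + 6 + 4 + 2) / 5 = 22/5 = 4.4
  mean(X_2) = (1 + 2 + 3 + 2 + 7) / 5 = 15/5 = 3
  mean(X_3) = (1 + 4 + 3 + 2 + 6) / 5 = 16/5 = 3.2

Step 2 — sample variances and covariances s[i,j] = (1/(n-1)) · Σ_k (x_{k,i} - mean_i) · (x_{k,j} - mean_j), with n-1 = 4:
  s[X_1,X_1] = ((-2.4)·(-2.4) + (3.6)·(3.6) + (1.6)·(1.6) + (-0.4)·(-0.4) + (-2.4)·(-2.4)) / 4 = 27.2/4 = 6.8
  s[X_1,X_2] = ((-2.4)·(-2) + (3.6)·(-1) + (1.6)·(0) + (-0.4)·(-1) + (-2.4)·(4)) / 4 = -8/4 = -2
  s[X_1,X_3] = ((-2.4)·(-2.2) + (3.6)·(0.8) + (1.6)·(-0.2) + (-0.4)·(-1.2) + (-2.4)·(2.8)) / 4 = 1.6/4 = 0.4
  s[X_2,X_2] = ((-2)·(-2) + (-1)·(-1) + (0)·(0) + (-1)·(-1) + (4)·(4)) / 4 = 22/4 = 5.5
  s[X_2,X_3] = ((-2)·(-2.2) + (-1)·(0.8) + (0)·(-0.2) + (-1)·(-1.2) + (4)·(2.8)) / 4 = 16/4 = 4
  s[X_3,X_3] = ((-2.2)·(-2.2) + (0.8)·(0.8) + (-0.2)·(-0.2) + (-1.2)·(-1.2) + (2.8)·(2.8)) / 4 = 14.8/4 = 3.7
  Sample standard deviations s_i = √(s[i,i]):
  s(X_1) = √(6.8) = 2.6077
  s(X_2) = √(5.5) = 2.3452
  s(X_3) = √(3.7) = 1.9235

Step 3 — r_{ij} = s_{ij} / (s_i · s_j):
  r[X_1,X_1] = 1 (diagonal).
  r[X_1,X_2] = -2 / (2.6077 · 2.3452) = -2 / 6.1156 = -0.327
  r[X_1,X_3] = 0.4 / (2.6077 · 1.9235) = 0.4 / 5.016 = 0.0797
  r[X_2,X_2] = 1 (diagonal).
  r[X_2,X_3] = 4 / (2.3452 · 1.9235) = 4 / 4.5111 = 0.8867
  r[X_3,X_3] = 1 (diagonal).

R is symmetric with unit diagonal. Assembling:

R = [[1, -0.327, 0.0797],
 [-0.327, 1, 0.8867],
 [0.0797, 0.8867, 1]]


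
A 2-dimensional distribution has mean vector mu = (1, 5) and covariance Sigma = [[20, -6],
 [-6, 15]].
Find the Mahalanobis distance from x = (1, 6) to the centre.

Step 1 — centre the observation: (x - mu) = (0, 1).

Step 2 — invert Sigma. det(Sigma) = 20·15 - (-6)² = 264.
  Sigma^{-1} = (1/det) · [[d, -b], [-b, a]] = [[0.0568, 0.0227],
 [0.0227, 0.0758]].

Step 3 — form the quadratic (x - mu)^T · Sigma^{-1} · (x - mu):
  Sigma^{-1} · (x - mu) = (0.0227, 0.0758).
  (x - mu)^T · [Sigma^{-1} · (x - mu)] = (0)·(0.0227) + (1)·(0.0758) = 0.0758.

Step 4 — take square root: d = √(0.0758) ≈ 0.2752.

d(x, mu) = √(0.0758) ≈ 0.2752


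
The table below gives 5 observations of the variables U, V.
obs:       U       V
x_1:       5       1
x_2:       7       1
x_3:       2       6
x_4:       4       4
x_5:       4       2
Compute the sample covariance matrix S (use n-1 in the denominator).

Step 1 — column means:
  mean(U) = (5 + 7 + 2 + 4 + 4) / 5 = 22/5 = 4.4
  mean(V) = (1 + 1 + 6 + 4 + 2) / 5 = 14/5 = 2.8

Step 2 — sample covariance S[i,j] = (1/(n-1)) · Σ_k (x_{k,i} - mean_i) · (x_{k,j} - mean_j), with n-1 = 4.
  S[U,U] = ((0.6)·(0.6) + (2.6)·(2.6) + (-2.4)·(-2.4) + (-0.4)·(-0.4) + (-0.4)·(-0.4)) / 4 = 13.2/4 = 3.3
  S[U,V] = ((0.6)·(-1.8) + (2.6)·(-1.8) + (-2.4)·(3.2) + (-0.4)·(1.2) + (-0.4)·(-0.8)) / 4 = -13.6/4 = -3.4
  S[V,V] = ((-1.8)·(-1.8) + (-1.8)·(-1.8) + (3.2)·(3.2) + (1.2)·(1.2) + (-0.8)·(-0.8)) / 4 = 18.8/4 = 4.7

S is symmetric (S[j,i] = S[i,j]). Assembling:

S = [[3.3, -3.4],
 [-3.4, 4.7]]


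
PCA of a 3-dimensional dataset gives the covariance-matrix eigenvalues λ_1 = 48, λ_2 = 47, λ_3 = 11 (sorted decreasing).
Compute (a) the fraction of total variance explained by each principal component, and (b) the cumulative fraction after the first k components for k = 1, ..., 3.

Step 1 — total variance = trace(Sigma) = Σ λ_i = 48 + 47 + 11 = 106.

Step 2 — fraction explained by component i = λ_i / Σ λ:
  PC1: 48/106 = 0.4528
  PC2: 47/106 = 0.4434
  PC3: 11/106 = 0.1038

Step 3 — cumulative fraction after k components = (λ_1 + ... + λ_k) / Σ λ:
  k = 1: 48/106 = 0.4528
  k = 2: (48 + 47)/106 = 95/106 = 0.8962
  k = 3: (48 + 47 + 11)/106 = 106/106 = 1

Summary (fraction, with percent):

explained: PC1 0.4528 (45.28%), PC2 0.4434 (44.34%), PC3 0.1038 (10.38%);  cumulative: 0.4528, 0.8962, 1


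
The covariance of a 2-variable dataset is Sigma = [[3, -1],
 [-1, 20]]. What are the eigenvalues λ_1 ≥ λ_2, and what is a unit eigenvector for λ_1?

Step 1 — characteristic polynomial of 2×2 Sigma:
  det(Sigma - λI) = λ² - trace · λ + det = 0.
  trace = 3 + 20 = 23, det = 3·20 - (-1)² = 59.
Step 2 — discriminant:
  Δ = trace² - 4·det = 529 - 236 = 293.
Step 3 — eigenvalues:
  λ = (trace ± √Δ)/2 = (23 ± 17.1172)/2,
  λ_1 = 20.0586,  λ_2 = 2.9414.

Step 4 — unit eigenvector for λ_1: solve (Sigma - λ_1 I)v = 0. First row:
  (3 - 20.0586)·v_x + (-1)·v_y = 0, i.e. (-17.0586)·v_x + (-1)·v_y = 0,
  so v ∝ (b, λ_1 - a) = (-1, 17.0586); multiply by -1 so the first entry is positive: u = (1, -17.0586).
  ||u|| = √((1)² + (-17.0586)²) = √(291.9966) ≈ 17.0879,
  v_1 = u/||u|| ≈ (0.0585, -0.9983) (||v_1|| = 1).

λ_1 = 20.0586,  λ_2 = 2.9414;  v_1 ≈ (0.0585, -0.9983)


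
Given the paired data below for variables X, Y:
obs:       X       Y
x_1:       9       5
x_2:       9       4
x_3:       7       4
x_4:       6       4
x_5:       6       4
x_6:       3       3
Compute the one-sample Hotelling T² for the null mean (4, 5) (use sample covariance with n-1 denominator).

Step 1 — sample mean vector:
  mean(X) = (9 + 9 + 7 + 6 + 6 + 3) / 6 = 40/6 = 6.6667
  mean(Y) = (5 + 4 + 4 + 4 + 4 + 3) / 6 = 24/6 = 4
  x̄ = (6.6667, 4),  deviation x̄ - mu_0 = (6.6667, 4) - (4, 5) = (2.6667, -1).

Step 2 — sample covariance matrix, S[i,j] = (1/(n-1)) · Σ_k (x_{k,i} - mean_i) · (x_{k,j} - mean_j), divisor n-1 = 5:
  S[X,X] = ((2.3333)·(2.3333) + (2.3333)·(2.3333) + (0.3333)·(0.3333) + (-0.6667)·(-0.6667) + (-0.6667)·(-0.6667) + (-3.6667)·(-3.6667)) / 5 = 25.3333/5 = 5.0667
  S[X,Y] = ((2.3333)·(1) + (2.3333)·(0) + (0.3333)·(0) + (-0.6667)·(0) + (-0.6667)·(0) + (-3.6667)·(-1)) / 5 = 6/5 = 1.2
  S[Y,Y] = ((1)·(1) + (0)·(0) + (0)·(0) + (0)·(0) + (0)·(0) + (-1)·(-1)) / 5 = 2/5 = 0.4
  S = [[5.0667, 1.2],
 [1.2, 0.4]].

Step 3 — invert S. det(S) = 5.0667·0.4 - (1.2)² = 0.5867.
  S^{-1} = (1/det) · [[d, -b], [-b, a]] = [[0.6818, -2.0455],
 [-2.0455, 8.6364]].

Step 4 — quadratic form (x̄ - mu_0)^T · S^{-1} · (x̄ - mu_0):
  S^{-1} · (x̄ - mu_0) = (3.8636, -14.0909),
  (x̄ - mu_0)^T · [...] = (2.6667)·(3.8636) + (-1)·(-14.0909) = 24.3939.

Step 5 — scale by n: T² = 6 · 24.3939 = 146.3636.

T² ≈ 146.3636


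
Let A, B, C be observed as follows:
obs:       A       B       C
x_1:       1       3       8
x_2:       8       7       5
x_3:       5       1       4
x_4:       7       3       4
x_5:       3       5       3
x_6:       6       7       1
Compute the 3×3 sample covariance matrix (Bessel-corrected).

Step 1 — column means:
  mean(A) = (1 + 8 + 5 + 7 + 3 + 6) / 6 = 30/6 = 5
  mean(B) = (3 + 7 + 1 + 3 + 5 + 7) / 6 = 26/6 = 4.3333
  mean(C) = (8 + 5 + 4 + 4 + 3 + 1) / 6 = 25/6 = 4.1667

Step 2 — sample covariance S[i,j] = (1/(n-1)) · Σ_k (x_{k,i} - mean_i) · (x_{k,j} - mean_j), with n-1 = 5.
  S[A,A] = ((-4)·(-4) + (3)·(3) + (0)·(0) + (2)·(2) + (-2)·(-2) + (1)·(1)) / 5 = 34/5 = 6.8
  S[A,B] = ((-4)·(-1.3333) + (3)·(2.6667) + (0)·(-3.3333) + (2)·(-1.3333) + (-2)·(0.6667) + (1)·(2.6667)) / 5 = 12/5 = 2.4
  S[A,C] = ((-4)·(3.8333) + (3)·(0.8333) + (0)·(-0.1667) + (2)·(-0.1667) + (-2)·(-1.1667) + (1)·(-3.1667)) / 5 = -14/5 = -2.8
  S[B,B] = ((-1.3333)·(-1.3333) + (2.6667)·(2.6667) + (-3.3333)·(-3.3333) + (-1.3333)·(-1.3333) + (0.6667)·(0.6667) + (2.6667)·(2.6667)) / 5 = 29.3333/5 = 5.8667
  S[B,C] = ((-1.3333)·(3.8333) + (2.6667)·(0.8333) + (-3.3333)·(-0.1667) + (-1.3333)·(-0.1667) + (0.6667)·(-1.1667) + (2.6667)·(-3.1667)) / 5 = -11.3333/5 = -2.2667
  S[C,C] = ((3.8333)·(3.8333) + (0.8333)·(0.8333) + (-0.1667)·(-0.1667) + (-0.1667)·(-0.1667) + (-1.1667)·(-1.1667) + (-3.1667)·(-3.1667)) / 5 = 26.8333/5 = 5.3667

S is symmetric (S[j,i] = S[i,j]). Assembling:

S = [[6.8, 2.4, -2.8],
 [2.4, 5.8667, -2.2667],
 [-2.8, -2.2667, 5.3667]]


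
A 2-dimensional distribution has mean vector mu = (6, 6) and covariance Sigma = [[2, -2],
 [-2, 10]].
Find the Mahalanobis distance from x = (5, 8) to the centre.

Step 1 — centre the observation: (x - mu) = (-1, 2).

Step 2 — invert Sigma. det(Sigma) = 2·10 - (-2)² = 16.
  Sigma^{-1} = (1/det) · [[d, -b], [-b, a]] = [[0.625, 0.125],
 [0.125, 0.125]].

Step 3 — form the quadratic (x - mu)^T · Sigma^{-1} · (x - mu):
  Sigma^{-1} · (x - mu) = (-0.375, 0.125).
  (x - mu)^T · [Sigma^{-1} · (x - mu)] = (-1)·(-0.375) + (2)·(0.125) = 0.625.

Step 4 — take square root: d = √(0.625) ≈ 0.7906.

d(x, mu) = √(0.625) ≈ 0.7906


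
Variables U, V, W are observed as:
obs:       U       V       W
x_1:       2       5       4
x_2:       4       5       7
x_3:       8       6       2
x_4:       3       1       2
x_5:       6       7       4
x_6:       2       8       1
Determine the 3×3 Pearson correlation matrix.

Step 1 — column means:
  mean(U) = (2 + 4 + 8 + 3 + 6 + 2) / 6 = 25/6 = 4.1667
  mean(V) = (5 + 5 + 6 + 1 + 7 + 8) / 6 = 32/6 = 5.3333
  mean(W) = (4 + 7 + 2 + 2 + 4 + 1) / 6 = 20/6 = 3.3333

Step 2 — sample variances and covariances s[i,j] = (1/(n-1)) · Σ_k (x_{k,i} - mean_i) · (x_{k,j} - mean_j), with n-1 = 5:
  s[U,U] = ((-2.1667)·(-2.1667) + (-0.1667)·(-0.1667) + (3.8333)·(3.8333) + (-1.1667)·(-1.1667) + (1.8333)·(1.8333) + (-2.1667)·(-2.1667)) / 5 = 28.8333/5 = 5.7667
  s[U,V] = ((-2.1667)·(-0.3333) + (-0.1667)·(-0.3333) + (3.8333)·(0.6667) + (-1.1667)·(-4.3333) + (1.8333)·(1.6667) + (-2.1667)·(2.6667)) / 5 = 5.6667/5 = 1.1333
  s[U,W] = ((-2.1667)·(0.6667) + (-0.1667)·(3.6667) + (3.8333)·(-1.3333) + (-1.1667)·(-1.3333) + (1.8333)·(0.6667) + (-2.1667)·(-2.3333)) / 5 = 0.6667/5 = 0.1333
  s[V,V] = ((-0.3333)·(-0.3333) + (-0.3333)·(-0.3333) + (0.6667)·(0.6667) + (-4.3333)·(-4.3333) + (1.6667)·(1.6667) + (2.6667)·(2.6667)) / 5 = 29.3333/5 = 5.8667
  s[V,W] = ((-0.3333)·(0.6667) + (-0.3333)·(3.6667) + (0.6667)·(-1.3333) + (-4.3333)·(-1.3333) + (1.6667)·(0.6667) + (2.6667)·(-2.3333)) / 5 = -1.6667/5 = -0.3333
  s[W,W] = ((0.6667)·(0.6667) + (3.6667)·(3.6667) + (-1.3333)·(-1.3333) + (-1.3333)·(-1.3333) + (0.6667)·(0.6667) + (-2.3333)·(-2.3333)) / 5 = 23.3333/5 = 4.6667
  Sample standard deviations s_i = √(s[i,i]):
  s(U) = √(5.7667) = 2.4014
  s(V) = √(5.8667) = 2.4221
  s(W) = √(4.6667) = 2.1602

Step 3 — r_{ij} = s_{ij} / (s_i · s_j):
  r[U,U] = 1 (diagonal).
  r[U,V] = 1.1333 / (2.4014 · 2.4221) = 1.1333 / 5.8165 = 0.1948
  r[U,W] = 0.1333 / (2.4014 · 2.1602) = 0.1333 / 5.1876 = 0.0257
  r[V,V] = 1 (diagonal).
  r[V,W] = -0.3333 / (2.4221 · 2.1602) = -0.3333 / 5.2324 = -0.0637
  r[W,W] = 1 (diagonal).

R is symmetric with unit diagonal. Assembling:

R = [[1, 0.1948, 0.0257],
 [0.1948, 1, -0.0637],
 [0.0257, -0.0637, 1]]


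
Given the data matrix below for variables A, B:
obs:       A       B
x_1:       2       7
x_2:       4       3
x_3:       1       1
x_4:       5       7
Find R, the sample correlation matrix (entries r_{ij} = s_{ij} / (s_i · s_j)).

Step 1 — column means:
  mean(A) = (2 + 4 + 1 + 5) / 4 = 12/4 = 3
  mean(B) = (7 + 3 + 1 + 7) / 4 = 18/4 = 4.5

Step 2 — sample variances and covariances s[i,j] = (1/(n-1)) · Σ_k (x_{k,i} - mean_i) · (x_{k,j} - mean_j), with n-1 = 3:
  s[A,A] = ((-1)·(-1) + (1)·(1) + (-2)·(-2) + (2)·(2)) / 3 = 10/3 = 3.3333
  s[A,B] = ((-1)·(2.5) + (1)·(-1.5) + (-2)·(-3.5) + (2)·(2.5)) / 3 = 8/3 = 2.6667
  s[B,B] = ((2.5)·(2.5) + (-1.5)·(-1.5) + (-3.5)·(-3.5) + (2.5)·(2.5)) / 3 = 27/3 = 9
  Sample standard deviations s_i = √(s[i,i]):
  s(A) = √(3.3333) = 1.8257
  s(B) = √(9) = 3

Step 3 — r_{ij} = s_{ij} / (s_i · s_j):
  r[A,A] = 1 (diagonal).
  r[A,B] = 2.6667 / (1.8257 · 3) = 2.6667 / 5.4772 = 0.4869
  r[B,B] = 1 (diagonal).

R is symmetric with unit diagonal. Assembling:

R = [[1, 0.4869],
 [0.4869, 1]]


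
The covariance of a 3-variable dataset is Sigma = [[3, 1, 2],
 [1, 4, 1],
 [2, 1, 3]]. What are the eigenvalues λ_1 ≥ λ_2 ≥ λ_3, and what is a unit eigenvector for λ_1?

Step 1 — characteristic polynomial p(λ) = det(λI - Sigma) = λ³ - tr·λ² + c_1·λ - det, where tr = trace, c_1 = sum of the principal 2×2 minors, det = det(Sigma):
  tr = 3 + 4 + 3 = 10,
  c_1 = (3·4 - (1)²) + (3·3 - (2)²) + (4·3 - (1)²) = 11 + 5 + 11 = 27,
  det = 3·(4·3 - (1)²) - (1)·((1)·3 - (1)·(2)) + (2)·((1)·(1) - 4·(2)) = 3·(11) - (1)·(1) + (2)·(-7) = 18.
  So p(λ) = λ³ - 10λ² + 27λ - 18.
Step 2 — look for an integer root (rational root theorem: any rational root is an integer divisor of 18). Testing λ = 1:
  p(1) = 1 - 10 + 27 - 18 = 0  ✓
  Dividing out (λ - 1): p(λ) = (λ - 1)(λ² - 9λ + 18).
Step 3 — remaining eigenvalues from the quadratic λ² - 9λ + 18 = 0:
  Δ = 9² - 4·18 = 81 - 72 = 9,  λ = (9 ± √9)/2 = (9 ± 3)/2 = 6 or 3.
  Sorted: λ_1 = 6,  λ_2 = 3,  λ_3 = 1  (check: sum = 10 = tr ✓).

Step 4 — unit eigenvector for λ_1 = 6: v spans the null space of (Sigma - λ_1 I), whose rows are
  r_1 = (-3, 1, 2),  r_2 = (1, -2, 1),  r_3 = (2, 1, -3).
  v is orthogonal to every row, so take v ∝ r_1 × r_2 = ((1)·(1) - (2)·(-2), (2)·(1) - (-3)·(1), (-3)·(-2) - (1)·(1)) = (5, 5, 5).
  Rescale (divide by 5): u = (1, 1, 1).
  ||u|| = √((1)² + (1)² + (1)²) = √(3) ≈ 1.7321,  v_1 = u/||u|| ≈ (0.5774, 0.5774, 0.5774) (||v_1|| = 1).

λ_1 = 6,  λ_2 = 3,  λ_3 = 1;  v_1 ≈ (0.5774, 0.5774, 0.5774)


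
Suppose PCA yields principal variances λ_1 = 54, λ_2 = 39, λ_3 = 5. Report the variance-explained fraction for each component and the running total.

Step 1 — total variance = trace(Sigma) = Σ λ_i = 54 + 39 + 5 = 98.

Step 2 — fraction explained by component i = λ_i / Σ λ:
  PC1: 54/98 = 0.551
  PC2: 39/98 = 0.398
  PC3: 5/98 = 0.051

Step 3 — cumulative fraction after k components = (λ_1 + ... + λ_k) / Σ λ:
  k = 1: 54/98 = 0.551
  k = 2: (54 + 39)/98 = 93/98 = 0.949
  k = 3: (54 + 39 + 5)/98 = 98/98 = 1

Summary (fraction, with percent):

explained: PC1 0.551 (55.1%), PC2 0.398 (39.8%), PC3 0.051 (5.1%);  cumulative: 0.551, 0.949, 1


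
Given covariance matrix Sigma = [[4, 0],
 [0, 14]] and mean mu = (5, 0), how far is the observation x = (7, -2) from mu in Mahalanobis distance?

Step 1 — centre the observation: (x - mu) = (2, -2).

Step 2 — invert Sigma. det(Sigma) = 4·14 - (0)² = 56.
  Sigma^{-1} = (1/det) · [[d, -b], [-b, a]] = [[0.25, 0],
 [0, 0.0714]].

Step 3 — form the quadratic (x - mu)^T · Sigma^{-1} · (x - mu):
  Sigma^{-1} · (x - mu) = (0.5, -0.1429).
  (x - mu)^T · [Sigma^{-1} · (x - mu)] = (2)·(0.5) + (-2)·(-0.1429) = 1.2857.

Step 4 — take square root: d = √(1.2857) ≈ 1.1339.

d(x, mu) = √(1.2857) ≈ 1.1339


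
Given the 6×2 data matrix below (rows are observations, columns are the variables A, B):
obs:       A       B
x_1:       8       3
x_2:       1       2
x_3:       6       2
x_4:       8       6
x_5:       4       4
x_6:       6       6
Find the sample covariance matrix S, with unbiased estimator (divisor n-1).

Step 1 — column means:
  mean(A) = (8 + 1 + 6 + 8 + 4 + 6) / 6 = 33/6 = 5.5
  mean(B) = (3 + 2 + 2 + 6 + 4 + 6) / 6 = 23/6 = 3.8333

Step 2 — sample covariance S[i,j] = (1/(n-1)) · Σ_k (x_{k,i} - mean_i) · (x_{k,j} - mean_j), with n-1 = 5.
  S[A,A] = ((2.5)·(2.5) + (-4.5)·(-4.5) + (0.5)·(0.5) + (2.5)·(2.5) + (-1.5)·(-1.5) + (0.5)·(0.5)) / 5 = 35.5/5 = 7.1
  S[A,B] = ((2.5)·(-0.8333) + (-4.5)·(-1.8333) + (0.5)·(-1.8333) + (2.5)·(2.1667) + (-1.5)·(0.1667) + (0.5)·(2.1667)) / 5 = 11.5/5 = 2.3
  S[B,B] = ((-0.8333)·(-0.8333) + (-1.8333)·(-1.8333) + (-1.8333)·(-1.8333) + (2.1667)·(2.1667) + (0.1667)·(0.1667) + (2.1667)·(2.1667)) / 5 = 16.8333/5 = 3.3667

S is symmetric (S[j,i] = S[i,j]). Assembling:

S = [[7.1, 2.3],
 [2.3, 3.3667]]


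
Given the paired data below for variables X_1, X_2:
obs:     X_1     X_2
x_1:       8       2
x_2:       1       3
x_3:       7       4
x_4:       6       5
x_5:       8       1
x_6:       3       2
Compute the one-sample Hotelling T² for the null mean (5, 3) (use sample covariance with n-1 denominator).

Step 1 — sample mean vector:
  mean(X_1) = (8 + 1 + 7 + 6 + 8 + 3) / 6 = 33/6 = 5.5
  mean(X_2) = (2 + 3 + 4 + 5 + 1 + 2) / 6 = 17/6 = 2.8333
  x̄ = (5.5, 2.8333),  deviation x̄ - mu_0 = (5.5, 2.8333) - (5, 3) = (0.5, -0.1667).

Step 2 — sample covariance matrix, S[i,j] = (1/(n-1)) · Σ_k (x_{k,i} - mean_i) · (x_{k,j} - mean_j), divisor n-1 = 5:
  S[X_1,X_1] = ((2.5)·(2.5) + (-4.5)·(-4.5) + (1.5)·(1.5) + (0.5)·(0.5) + (2.5)·(2.5) + (-2.5)·(-2.5)) / 5 = 41.5/5 = 8.3
  S[X_1,X_2] = ((2.5)·(-0.8333) + (-4.5)·(0.1667) + (1.5)·(1.1667) + (0.5)·(2.1667) + (2.5)·(-1.8333) + (-2.5)·(-0.8333)) / 5 = -2.5/5 = -0.5
  S[X_2,X_2] = ((-0.8333)·(-0.8333) + (0.1667)·(0.1667) + (1.1667)·(1.1667) + (2.1667)·(2.1667) + (-1.8333)·(-1.8333) + (-0.8333)·(-0.8333)) / 5 = 10.8333/5 = 2.1667
  S = [[8.3, -0.5],
 [-0.5, 2.1667]].

Step 3 — invert S. det(S) = 8.3·2.1667 - (-0.5)² = 17.7333.
  S^{-1} = (1/det) · [[d, -b], [-b, a]] = [[0.1222, 0.0282],
 [0.0282, 0.468]].

Step 4 — quadratic form (x̄ - mu_0)^T · S^{-1} · (x̄ - mu_0):
  S^{-1} · (x̄ - mu_0) = (0.0564, -0.0639),
  (x̄ - mu_0)^T · [...] = (0.5)·(0.0564) + (-0.1667)·(-0.0639) = 0.0388.

Step 5 — scale by n: T² = 6 · 0.0388 = 0.2331.

T² ≈ 0.2331


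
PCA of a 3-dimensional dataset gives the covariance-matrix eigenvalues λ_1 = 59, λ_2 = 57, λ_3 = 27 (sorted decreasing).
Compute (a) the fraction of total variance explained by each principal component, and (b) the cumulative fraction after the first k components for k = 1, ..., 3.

Step 1 — total variance = trace(Sigma) = Σ λ_i = 59 + 57 + 27 = 143.

Step 2 — fraction explained by component i = λ_i / Σ λ:
  PC1: 59/143 = 0.4126
  PC2: 57/143 = 0.3986
  PC3: 27/143 = 0.1888

Step 3 — cumulative fraction after k components = (λ_1 + ... + λ_k) / Σ λ:
  k = 1: 59/143 = 0.4126
  k = 2: (59 + 57)/143 = 116/143 = 0.8112
  k = 3: (59 + 57 + 27)/143 = 143/143 = 1

Summary (fraction, with percent):

explained: PC1 0.4126 (41.26%), PC2 0.3986 (39.86%), PC3 0.1888 (18.88%);  cumulative: 0.4126, 0.8112, 1


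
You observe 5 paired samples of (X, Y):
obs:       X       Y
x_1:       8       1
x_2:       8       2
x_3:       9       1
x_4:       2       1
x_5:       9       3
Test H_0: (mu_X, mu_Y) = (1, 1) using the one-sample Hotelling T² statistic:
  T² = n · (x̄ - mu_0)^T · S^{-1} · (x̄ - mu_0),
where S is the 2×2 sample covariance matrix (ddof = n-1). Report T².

Step 1 — sample mean vector:
  mean(X) = (8 + 8 + 9 + 2 + 9) / 5 = 36/5 = 7.2
  mean(Y) = (1 + 2 + 1 + 1 + 3) / 5 = 8/5 = 1.6
  x̄ = (7.2, 1.6),  deviation x̄ - mu_0 = (7.2, 1.6) - (1, 1) = (6.2, 0.6).

Step 2 — sample covariance matrix, S[i,j] = (1/(n-1)) · Σ_k (x_{k,i} - mean_i) · (x_{k,j} - mean_j), divisor n-1 = 4:
  S[X,X] = ((0.8)·(0.8) + (0.8)·(0.8) + (1.8)·(1.8) + (-5.2)·(-5.2) + (1.8)·(1.8)) / 4 = 34.8/4 = 8.7
  S[X,Y] = ((0.8)·(-0.6) + (0.8)·(0.4) + (1.8)·(-0.6) + (-5.2)·(-0.6) + (1.8)·(1.4)) / 4 = 4.4/4 = 1.1
  S[Y,Y] = ((-0.6)·(-0.6) + (0.4)·(0.4) + (-0.6)·(-0.6) + (-0.6)·(-0.6) + (1.4)·(1.4)) / 4 = 3.2/4 = 0.8
  S = [[8.7, 1.1],
 [1.1, 0.8]].

Step 3 — invert S. det(S) = 8.7·0.8 - (1.1)² = 5.75.
  S^{-1} = (1/det) · [[d, -b], [-b, a]] = [[0.1391, -0.1913],
 [-0.1913, 1.513]].

Step 4 — quadratic form (x̄ - mu_0)^T · S^{-1} · (x̄ - mu_0):
  S^{-1} · (x̄ - mu_0) = (0.7478, -0.2783),
  (x̄ - mu_0)^T · [...] = (6.2)·(0.7478) + (0.6)·(-0.2783) = 4.4696.

Step 5 — scale by n: T² = 5 · 4.4696 = 22.3478.

T² ≈ 22.3478


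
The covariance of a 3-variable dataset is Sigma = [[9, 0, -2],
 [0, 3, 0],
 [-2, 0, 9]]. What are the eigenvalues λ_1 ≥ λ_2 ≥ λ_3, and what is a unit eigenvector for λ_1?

Step 1 — characteristic polynomial p(λ) = det(λI - Sigma) = λ³ - tr·λ² + c_1·λ - det, where tr = trace, c_1 = sum of the principal 2×2 minors, det = det(Sigma):
  tr = 9 + 3 + 9 = 21,
  c_1 = (9·3 - (0)²) + (9·9 - (-2)²) + (3·9 - (0)²) = 27 + 77 + 27 = 131,
  det = 9·(3·9 - (0)²) - (0)·((0)·9 - (0)·(-2)) + (-2)·((0)·(0) - 3·(-2)) = 9·(27) - (0)·(0) + (-2)·(6) = 231.
  So p(λ) = λ³ - 21λ² + 131λ - 231.
Step 2 — look for an integer root (rational root theorem: any rational root is an integer divisor of 231). Testing λ = 3:
  p(3) = 27 - 189 + 393 - 231 = 0  ✓
  Dividing out (λ - 3): p(λ) = (λ - 3)(λ² - 18λ + 77).
Step 3 — remaining eigenvalues from the quadratic λ² - 18λ + 77 = 0:
  Δ = 18² - 4·77 = 324 - 308 = 16,  λ = (18 ± √16)/2 = (18 ± 4)/2 = 11 or 7.
  Sorted: λ_1 = 11,  λ_2 = 7,  λ_3 = 3  (check: sum = 21 = tr ✓).

Step 4 — unit eigenvector for λ_1 = 11: v spans the null space of (Sigma - λ_1 I), whose rows are
  r_1 = (-2, 0, -2),  r_2 = (0, -8, 0),  r_3 = (-2, 0, -2).
  v is orthogonal to every row, so take v ∝ r_1 × r_2 = ((0)·(0) - (-2)·(-8), (-2)·(0) - (-2)·(0), (-2)·(-8) - (0)·(0)) = (-16, 0, 16).
  Rescale (divide by 16; multiply by -1 so the first nonzero entry is positive): u = (1, 0, -1).
  ||u|| = √((1)² + (0)² + (-1)²) = √(2) ≈ 1.4142,  v_1 = u/||u|| ≈ (0.7071, 0, -0.7071) (||v_1|| = 1).

λ_1 = 11,  λ_2 = 7,  λ_3 = 3;  v_1 ≈ (0.7071, 0, -0.7071)


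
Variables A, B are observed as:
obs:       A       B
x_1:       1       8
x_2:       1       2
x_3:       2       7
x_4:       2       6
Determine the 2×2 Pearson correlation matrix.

Step 1 — column means:
  mean(A) = (1 + 1 + 2 + 2) / 4 = 6/4 = 1.5
  mean(B) = (8 + 2 + 7 + 6) / 4 = 23/4 = 5.75

Step 2 — sample variances and covariances s[i,j] = (1/(n-1)) · Σ_k (x_{k,i} - mean_i) · (x_{k,j} - mean_j), with n-1 = 3:
  s[A,A] = ((-0.5)·(-0.5) + (-0.5)·(-0.5) + (0.5)·(0.5) + (0.5)·(0.5)) / 3 = 1/3 = 0.3333
  s[A,B] = ((-0.5)·(2.25) + (-0.5)·(-3.75) + (0.5)·(1.25) + (0.5)·(0.25)) / 3 = 1.5/3 = 0.5
  s[B,B] = ((2.25)·(2.25) + (-3.75)·(-3.75) + (1.25)·(1.25) + (0.25)·(0.25)) / 3 = 20.75/3 = 6.9167
  Sample standard deviations s_i = √(s[i,i]):
  s(A) = √(0.3333) = 0.5774
  s(B) = √(6.9167) = 2.63

Step 3 — r_{ij} = s_{ij} / (s_i · s_j):
  r[A,A] = 1 (diagonal).
  r[A,B] = 0.5 / (0.5774 · 2.63) = 0.5 / 1.5184 = 0.3293
  r[B,B] = 1 (diagonal).

R is symmetric with unit diagonal. Assembling:

R = [[1, 0.3293],
 [0.3293, 1]]


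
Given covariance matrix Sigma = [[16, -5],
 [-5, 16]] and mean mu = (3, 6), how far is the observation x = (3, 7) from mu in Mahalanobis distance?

Step 1 — centre the observation: (x - mu) = (0, 1).

Step 2 — invert Sigma. det(Sigma) = 16·16 - (-5)² = 231.
  Sigma^{-1} = (1/det) · [[d, -b], [-b, a]] = [[0.0693, 0.0216],
 [0.0216, 0.0693]].

Step 3 — form the quadratic (x - mu)^T · Sigma^{-1} · (x - mu):
  Sigma^{-1} · (x - mu) = (0.0216, 0.0693).
  (x - mu)^T · [Sigma^{-1} · (x - mu)] = (0)·(0.0216) + (1)·(0.0693) = 0.0693.

Step 4 — take square root: d = √(0.0693) ≈ 0.2632.

d(x, mu) = √(0.0693) ≈ 0.2632


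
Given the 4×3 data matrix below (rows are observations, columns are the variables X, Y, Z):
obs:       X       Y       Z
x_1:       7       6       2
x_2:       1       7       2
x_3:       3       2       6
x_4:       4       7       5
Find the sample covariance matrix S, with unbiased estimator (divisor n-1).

Step 1 — column means:
  mean(X) = (7 + 1 + 3 + 4) / 4 = 15/4 = 3.75
  mean(Y) = (6 + 7 + 2 + 7) / 4 = 22/4 = 5.5
  mean(Z) = (2 + 2 + 6 + 5) / 4 = 15/4 = 3.75

Step 2 — sample covariance S[i,j] = (1/(n-1)) · Σ_k (x_{k,i} - mean_i) · (x_{k,j} - mean_j), with n-1 = 3.
  S[X,X] = ((3.25)·(3.25) + (-2.75)·(-2.75) + (-0.75)·(-0.75) + (0.25)·(0.25)) / 3 = 18.75/3 = 6.25
  S[X,Y] = ((3.25)·(0.5) + (-2.75)·(1.5) + (-0.75)·(-3.5) + (0.25)·(1.5)) / 3 = 0.5/3 = 0.1667
  S[X,Z] = ((3.25)·(-1.75) + (-2.75)·(-1.75) + (-0.75)·(2.25) + (0.25)·(1.25)) / 3 = -2.25/3 = -0.75
  S[Y,Y] = ((0.5)·(0.5) + (1.5)·(1.5) + (-3.5)·(-3.5) + (1.5)·(1.5)) / 3 = 17/3 = 5.6667
  S[Y,Z] = ((0.5)·(-1.75) + (1.5)·(-1.75) + (-3.5)·(2.25) + (1.5)·(1.25)) / 3 = -9.5/3 = -3.1667
  S[Z,Z] = ((-1.75)·(-1.75) + (-1.75)·(-1.75) + (2.25)·(2.25) + (1.25)·(1.25)) / 3 = 12.75/3 = 4.25

S is symmetric (S[j,i] = S[i,j]). Assembling:

S = [[6.25, 0.1667, -0.75],
 [0.1667, 5.6667, -3.1667],
 [-0.75, -3.1667, 4.25]]
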